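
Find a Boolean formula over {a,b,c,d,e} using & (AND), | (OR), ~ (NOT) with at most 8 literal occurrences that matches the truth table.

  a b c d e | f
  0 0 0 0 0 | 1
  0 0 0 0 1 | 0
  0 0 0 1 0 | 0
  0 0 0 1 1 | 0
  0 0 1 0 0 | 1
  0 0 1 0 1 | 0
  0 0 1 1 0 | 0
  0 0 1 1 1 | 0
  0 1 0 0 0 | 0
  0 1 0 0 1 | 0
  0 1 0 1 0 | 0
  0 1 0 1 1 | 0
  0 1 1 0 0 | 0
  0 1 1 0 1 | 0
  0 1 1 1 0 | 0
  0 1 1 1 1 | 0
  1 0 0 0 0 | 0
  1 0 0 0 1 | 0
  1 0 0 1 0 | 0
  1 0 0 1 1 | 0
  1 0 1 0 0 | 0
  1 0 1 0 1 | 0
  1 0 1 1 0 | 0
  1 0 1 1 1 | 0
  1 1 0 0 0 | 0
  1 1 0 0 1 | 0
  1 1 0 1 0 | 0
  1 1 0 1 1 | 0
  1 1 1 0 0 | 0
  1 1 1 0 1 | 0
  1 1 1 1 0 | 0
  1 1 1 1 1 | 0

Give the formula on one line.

(((~e & ~b) & (b | ~d)) & ~a)

  ~e = 10101010101010101010101010101010
  ~b = 11111111000000001111111100000000
  (~e & ~b) = 10101010000000001010101000000000
  ~d = 11001100110011001100110011001100
  (b | ~d) = 11001100111111111100110011111111
  ((~e & ~b) & (b | ~d)) = 10001000000000001000100000000000
  ~a = 11111111111111110000000000000000
  (((~e & ~b) & (b | ~d)) & ~a) = 10001000000000000000000000000000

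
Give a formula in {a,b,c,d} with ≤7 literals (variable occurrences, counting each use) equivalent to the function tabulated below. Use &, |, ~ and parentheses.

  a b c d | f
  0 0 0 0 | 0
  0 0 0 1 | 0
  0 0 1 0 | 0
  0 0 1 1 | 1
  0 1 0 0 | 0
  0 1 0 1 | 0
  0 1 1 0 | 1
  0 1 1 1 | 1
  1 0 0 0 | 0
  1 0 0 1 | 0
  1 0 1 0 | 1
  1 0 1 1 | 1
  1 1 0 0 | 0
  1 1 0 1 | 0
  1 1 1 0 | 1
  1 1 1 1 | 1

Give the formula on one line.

(((b | (a & c)) & (~b | c)) | (c & d))

  (a & c) = 0000000000110011
  (b | (a & c)) = 0000111100111111
  ~b = 1111000011110000
  (~b | c) = 1111001111110011
  ((b | (a & c)) & (~b | c)) = 0000001100110011
  (c & d) = 0001000100010001
  (((b | (a & c)) & (~b | c)) | (c & d)) = 0001001100110011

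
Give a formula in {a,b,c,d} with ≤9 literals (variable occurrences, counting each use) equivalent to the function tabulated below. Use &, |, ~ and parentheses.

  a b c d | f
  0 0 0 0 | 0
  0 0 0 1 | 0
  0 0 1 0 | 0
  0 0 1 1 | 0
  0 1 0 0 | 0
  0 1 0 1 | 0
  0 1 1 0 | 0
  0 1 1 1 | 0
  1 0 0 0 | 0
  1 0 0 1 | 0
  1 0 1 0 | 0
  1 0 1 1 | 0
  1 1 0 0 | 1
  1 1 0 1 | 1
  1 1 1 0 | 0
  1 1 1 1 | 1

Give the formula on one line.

(a & (((~c | (c & ~a)) | (d & b)) & b))

  ~c = 1100110011001100
  ~a = 1111111100000000
  (c & ~a) = 0011001100000000
  (~c | (c & ~a)) = 1111111111001100
  (d & b) = 0000010100000101
  ((~c | (c & ~a)) | (d & b)) = 1111111111001101
  (((~c | (c & ~a)) | (d & b)) & b) = 0000111100001101
  (a & (((~c | (c & ~a)) | (d & b)) & b)) = 0000000000001101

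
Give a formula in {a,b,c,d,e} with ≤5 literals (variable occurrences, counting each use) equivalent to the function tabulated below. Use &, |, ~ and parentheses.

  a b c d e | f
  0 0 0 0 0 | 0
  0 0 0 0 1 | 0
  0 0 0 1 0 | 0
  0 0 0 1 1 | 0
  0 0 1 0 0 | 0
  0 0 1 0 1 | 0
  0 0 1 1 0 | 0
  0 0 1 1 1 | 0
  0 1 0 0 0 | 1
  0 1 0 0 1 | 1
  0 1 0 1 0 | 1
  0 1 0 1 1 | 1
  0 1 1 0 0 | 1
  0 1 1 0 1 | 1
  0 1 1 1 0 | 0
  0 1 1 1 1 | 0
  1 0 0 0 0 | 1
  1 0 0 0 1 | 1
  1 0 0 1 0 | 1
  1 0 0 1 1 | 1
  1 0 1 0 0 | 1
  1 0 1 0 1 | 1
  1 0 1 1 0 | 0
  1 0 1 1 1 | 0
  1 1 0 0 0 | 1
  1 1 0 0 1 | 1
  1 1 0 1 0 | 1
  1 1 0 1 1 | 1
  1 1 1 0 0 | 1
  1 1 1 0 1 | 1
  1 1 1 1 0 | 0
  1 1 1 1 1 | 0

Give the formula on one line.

((b | a) & (~c | ~d))

  (b | a) = 00000000111111111111111111111111
  ~c = 11110000111100001111000011110000
  ~d = 11001100110011001100110011001100
  (~c | ~d) = 11111100111111001111110011111100
  ((b | a) & (~c | ~d)) = 00000000111111001111110011111100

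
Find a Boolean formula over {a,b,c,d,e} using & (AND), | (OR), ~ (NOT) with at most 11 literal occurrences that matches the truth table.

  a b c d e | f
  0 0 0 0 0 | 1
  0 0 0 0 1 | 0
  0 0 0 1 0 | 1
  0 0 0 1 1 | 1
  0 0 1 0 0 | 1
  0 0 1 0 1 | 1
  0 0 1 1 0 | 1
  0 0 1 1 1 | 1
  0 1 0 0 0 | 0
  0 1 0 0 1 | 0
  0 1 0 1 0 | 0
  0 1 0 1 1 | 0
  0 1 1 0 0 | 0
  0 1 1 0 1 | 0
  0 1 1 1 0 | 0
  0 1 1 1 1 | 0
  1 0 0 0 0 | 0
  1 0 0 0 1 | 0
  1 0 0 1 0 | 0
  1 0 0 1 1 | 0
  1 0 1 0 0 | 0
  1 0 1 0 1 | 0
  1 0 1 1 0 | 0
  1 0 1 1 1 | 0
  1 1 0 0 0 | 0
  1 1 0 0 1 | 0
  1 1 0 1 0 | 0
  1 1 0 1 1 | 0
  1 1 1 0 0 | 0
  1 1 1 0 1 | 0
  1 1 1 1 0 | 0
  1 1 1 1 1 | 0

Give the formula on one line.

  ~b = 11111111000000001111111100000000
  ~e = 10101010101010101010101010101010
  ~a = 11111111111111110000000000000000
  (~e & ~a) = 10101010101010100000000000000000
  (b | ~a) = 11111111111111110000000011111111
  (~b & c) = 00001111000000000000111100000000
  (d | (~b & c)) = 00111111001100110011111100110011
  ((b | ~a) & (d | (~b & c))) = 00111111001100110000000000110011
  ((~e & ~a) | ((b | ~a) & (d | (~b & c)))) = 10111111101110110000000000110011
  (~b & ((~e & ~a) | ((b | ~a) & (d | (~b & c))))) = 10111111000000000000000000000000

(~b & ((~e & ~a) | ((b | ~a) & (d | (~b & c)))))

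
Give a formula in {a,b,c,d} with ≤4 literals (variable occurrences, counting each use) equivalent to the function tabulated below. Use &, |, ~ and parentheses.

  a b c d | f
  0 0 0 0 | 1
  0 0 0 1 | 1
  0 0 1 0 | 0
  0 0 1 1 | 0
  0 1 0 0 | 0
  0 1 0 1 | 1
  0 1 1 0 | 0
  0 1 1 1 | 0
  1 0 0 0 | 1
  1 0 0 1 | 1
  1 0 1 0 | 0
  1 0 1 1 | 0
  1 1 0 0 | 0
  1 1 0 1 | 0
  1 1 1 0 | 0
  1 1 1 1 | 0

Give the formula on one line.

(~c & ((d & ~a) | ~b))

  ~c = 1100110011001100
  ~a = 1111111100000000
  (d & ~a) = 0101010100000000
  ~b = 1111000011110000
  ((d & ~a) | ~b) = 1111010111110000
  (~c & ((d & ~a) | ~b)) = 1100010011000000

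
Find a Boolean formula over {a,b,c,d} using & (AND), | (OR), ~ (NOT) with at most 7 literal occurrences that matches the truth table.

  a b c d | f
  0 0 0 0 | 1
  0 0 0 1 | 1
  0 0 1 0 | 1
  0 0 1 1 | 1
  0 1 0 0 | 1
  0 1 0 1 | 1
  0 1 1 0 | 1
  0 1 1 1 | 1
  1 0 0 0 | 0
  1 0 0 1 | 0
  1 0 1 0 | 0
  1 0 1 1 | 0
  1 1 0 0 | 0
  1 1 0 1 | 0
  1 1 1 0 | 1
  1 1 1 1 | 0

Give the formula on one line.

((~d & (c & b)) | ~a)

  ~d = 1010101010101010
  (c & b) = 0000001100000011
  (~d & (c & b)) = 0000001000000010
  ~a = 1111111100000000
  ((~d & (c & b)) | ~a) = 1111111100000010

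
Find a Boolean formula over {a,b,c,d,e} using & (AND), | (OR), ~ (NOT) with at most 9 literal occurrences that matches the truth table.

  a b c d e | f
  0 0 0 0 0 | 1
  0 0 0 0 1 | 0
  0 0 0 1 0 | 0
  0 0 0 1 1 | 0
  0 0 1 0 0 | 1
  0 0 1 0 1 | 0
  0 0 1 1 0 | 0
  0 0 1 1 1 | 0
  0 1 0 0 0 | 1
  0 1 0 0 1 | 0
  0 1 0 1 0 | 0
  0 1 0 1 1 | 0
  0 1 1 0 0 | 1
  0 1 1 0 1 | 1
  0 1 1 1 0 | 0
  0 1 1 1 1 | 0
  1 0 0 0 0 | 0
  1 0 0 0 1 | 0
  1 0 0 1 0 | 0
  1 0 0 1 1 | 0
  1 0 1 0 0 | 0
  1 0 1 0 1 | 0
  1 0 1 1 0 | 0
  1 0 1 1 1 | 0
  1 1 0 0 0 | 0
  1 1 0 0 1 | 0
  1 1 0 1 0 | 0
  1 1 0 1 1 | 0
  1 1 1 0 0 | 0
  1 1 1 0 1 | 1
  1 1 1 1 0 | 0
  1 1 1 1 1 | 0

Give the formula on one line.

  ~d = 11001100110011001100110011001100
  ~e = 10101010101010101010101010101010
  (~d & ~e) = 10001000100010001000100010001000
  ~a = 11111111111111110000000000000000
  ((~d & ~e) & ~a) = 10001000100010000000000000000000
  (b & ~d) = 00000000110011000000000011001100
  ((b & ~d) | ~e) = 10101010111011101010101011101110
  (e & ((b & ~d) | ~e)) = 00000000010001000000000001000100
  (c & e) = 00000101000001010000010100000101
  ((e & ((b & ~d) | ~e)) & (c & e)) = 00000000000001000000000000000100
  (((~d & ~e) & ~a) | ((e & ((b & ~d) | ~e)) & (c & e))) = 10001000100011000000000000000100

(((~d & ~e) & ~a) | ((e & ((b & ~d) | ~e)) & (c & e)))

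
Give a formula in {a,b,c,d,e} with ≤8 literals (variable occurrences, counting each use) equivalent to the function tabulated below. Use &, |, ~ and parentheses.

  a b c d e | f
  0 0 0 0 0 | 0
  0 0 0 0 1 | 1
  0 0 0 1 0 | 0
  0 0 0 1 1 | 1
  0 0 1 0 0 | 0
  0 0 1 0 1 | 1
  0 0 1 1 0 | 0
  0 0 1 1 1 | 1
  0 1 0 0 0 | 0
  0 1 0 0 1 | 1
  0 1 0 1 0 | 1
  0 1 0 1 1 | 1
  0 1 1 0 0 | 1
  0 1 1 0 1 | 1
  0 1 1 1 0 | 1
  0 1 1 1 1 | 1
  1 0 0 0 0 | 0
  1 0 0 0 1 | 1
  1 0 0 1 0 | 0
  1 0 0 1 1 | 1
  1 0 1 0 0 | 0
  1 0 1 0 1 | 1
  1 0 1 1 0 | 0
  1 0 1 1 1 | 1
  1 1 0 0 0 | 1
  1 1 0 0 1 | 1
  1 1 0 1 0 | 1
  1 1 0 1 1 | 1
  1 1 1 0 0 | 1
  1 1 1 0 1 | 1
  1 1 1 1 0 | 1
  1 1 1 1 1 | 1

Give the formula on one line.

(e | (b & ((c | a) | d)))

  (c | a) = 00001111000011111111111111111111
  ((c | a) | d) = 00111111001111111111111111111111
  (b & ((c | a) | d)) = 00000000001111110000000011111111
  (e | (b & ((c | a) | d))) = 01010101011111110101010111111111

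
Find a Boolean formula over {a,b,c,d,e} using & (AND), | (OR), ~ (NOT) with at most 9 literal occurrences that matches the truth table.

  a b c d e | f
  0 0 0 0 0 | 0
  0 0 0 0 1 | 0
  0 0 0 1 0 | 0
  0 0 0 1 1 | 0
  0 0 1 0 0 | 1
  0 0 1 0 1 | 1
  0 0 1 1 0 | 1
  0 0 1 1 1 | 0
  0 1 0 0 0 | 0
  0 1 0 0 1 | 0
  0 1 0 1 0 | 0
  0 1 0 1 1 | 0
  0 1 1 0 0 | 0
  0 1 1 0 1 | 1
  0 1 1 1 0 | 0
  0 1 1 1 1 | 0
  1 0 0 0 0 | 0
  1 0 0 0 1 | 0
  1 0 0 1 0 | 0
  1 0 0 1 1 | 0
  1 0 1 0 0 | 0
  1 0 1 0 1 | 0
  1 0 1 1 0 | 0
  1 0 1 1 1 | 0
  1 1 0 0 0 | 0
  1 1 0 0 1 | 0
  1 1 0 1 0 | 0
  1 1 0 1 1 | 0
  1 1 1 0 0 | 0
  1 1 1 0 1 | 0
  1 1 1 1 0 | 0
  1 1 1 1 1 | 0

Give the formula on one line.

  ~d = 11001100110011001100110011001100
  (~d & c) = 00001100000011000000110000001100
  ~e = 10101010101010101010101010101010
  ((~d & c) | ~e) = 10101110101011101010111010101110
  ~a = 11111111111111110000000000000000
  (((~d & c) | ~e) & ~a) = 10101110101011100000000000000000
  (c & (((~d & c) | ~e) & ~a)) = 00001110000011100000000000000000
  ~b = 11111111000000001111111100000000
  (~b | a) = 11111111000000001111111111111111
  (e | (~b | a)) = 11111111010101011111111111111111
  (c & (e | (~b | a))) = 00001111000001010000111100001111
  ((c & (((~d & c) | ~e) & ~a)) & (c & (e | (~b | a)))) = 00001110000001000000000000000000

((c & (((~d & c) | ~e) & ~a)) & (c & (e | (~b | a))))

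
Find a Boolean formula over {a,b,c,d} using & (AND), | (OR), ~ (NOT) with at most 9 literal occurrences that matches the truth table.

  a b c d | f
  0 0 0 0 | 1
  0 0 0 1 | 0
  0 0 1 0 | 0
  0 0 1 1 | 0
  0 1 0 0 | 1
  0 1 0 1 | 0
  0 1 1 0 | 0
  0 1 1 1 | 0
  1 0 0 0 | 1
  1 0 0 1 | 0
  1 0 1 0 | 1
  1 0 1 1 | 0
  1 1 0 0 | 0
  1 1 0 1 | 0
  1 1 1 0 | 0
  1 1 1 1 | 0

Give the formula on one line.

  ~d = 1010101010101010
  ~b = 1111000011110000
  (~d & ~b) = 1010000010100000
  (a & (~d & ~b)) = 0000000010100000
  ~c = 1100110011001100
  ~a = 1111111100000000
  (~a & ~d) = 1010101000000000
  (~c & (~a & ~d)) = 1000100000000000
  ((a & (~d & ~b)) | (~c & (~a & ~d))) = 1000100010100000

((a & (~d & ~b)) | (~c & (~a & ~d)))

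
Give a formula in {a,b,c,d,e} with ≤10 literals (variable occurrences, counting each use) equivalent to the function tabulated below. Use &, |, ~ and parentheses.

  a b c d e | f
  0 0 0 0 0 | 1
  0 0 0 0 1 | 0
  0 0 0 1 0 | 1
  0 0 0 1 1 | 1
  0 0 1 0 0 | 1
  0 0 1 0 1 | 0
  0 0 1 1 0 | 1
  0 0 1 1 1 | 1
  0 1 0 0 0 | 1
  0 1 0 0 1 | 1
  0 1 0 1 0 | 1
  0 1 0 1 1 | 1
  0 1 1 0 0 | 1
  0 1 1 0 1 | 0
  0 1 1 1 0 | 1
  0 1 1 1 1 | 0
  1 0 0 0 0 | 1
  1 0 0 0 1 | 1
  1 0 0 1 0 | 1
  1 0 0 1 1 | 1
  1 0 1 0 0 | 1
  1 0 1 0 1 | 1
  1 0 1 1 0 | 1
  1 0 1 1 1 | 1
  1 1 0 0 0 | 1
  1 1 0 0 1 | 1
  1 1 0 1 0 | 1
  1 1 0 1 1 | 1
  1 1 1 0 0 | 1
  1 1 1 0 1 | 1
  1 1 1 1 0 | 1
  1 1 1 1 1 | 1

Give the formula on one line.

  ~b = 11111111000000001111111100000000
  ~e = 10101010101010101010101010101010
  (~e & c) = 00001010000010100000101000001010
  (~b | (~e & c)) = 11111111000010101111111100001010
  ((~b | (~e & c)) & d) = 00110011000000100011001100000010
  ~c = 11110000111100001111000011110000
  (b & ~c) = 00000000111100000000000011110000
  (((~b | (~e & c)) & d) | (b & ~c)) = 00110011111100100011001111110010
  (a | (((~b | (~e & c)) & d) | (b & ~c))) = 00110011111100101111111111111111
  ((a | (((~b | (~e & c)) & d) | (b & ~c))) | ~e) = 10111011111110101111111111111111

((a | (((~b | (~e & c)) & d) | (b & ~c))) | ~e)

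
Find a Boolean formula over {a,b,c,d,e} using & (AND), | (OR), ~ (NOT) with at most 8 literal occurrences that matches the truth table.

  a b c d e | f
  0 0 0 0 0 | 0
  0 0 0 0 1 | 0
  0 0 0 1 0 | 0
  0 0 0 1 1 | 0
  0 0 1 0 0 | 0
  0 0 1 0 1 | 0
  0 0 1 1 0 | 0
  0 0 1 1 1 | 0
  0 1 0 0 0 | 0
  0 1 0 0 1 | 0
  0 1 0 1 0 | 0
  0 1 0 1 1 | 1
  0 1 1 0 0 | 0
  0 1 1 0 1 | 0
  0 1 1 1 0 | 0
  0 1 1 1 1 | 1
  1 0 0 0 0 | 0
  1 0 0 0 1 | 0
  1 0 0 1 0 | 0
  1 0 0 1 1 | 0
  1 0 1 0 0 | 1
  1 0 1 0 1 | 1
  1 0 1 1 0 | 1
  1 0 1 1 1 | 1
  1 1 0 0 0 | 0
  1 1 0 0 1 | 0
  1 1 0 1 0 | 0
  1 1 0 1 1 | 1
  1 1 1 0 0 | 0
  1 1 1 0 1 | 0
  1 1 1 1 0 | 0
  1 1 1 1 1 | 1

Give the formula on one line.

  (c & a) = 00000000000000000000111100001111
  ~b = 11111111000000001111111100000000
  ((c & a) & ~b) = 00000000000000000000111100000000
  ~e = 10101010101010101010101010101010
  (d & e) = 00010001000100010001000100010001
  (~e | (d & e)) = 10111011101110111011101110111011
  (e & b) = 00000000010101010000000001010101
  ((~e | (d & e)) & (e & b)) = 00000000000100010000000000010001
  (((c & a) & ~b) | ((~e | (d & e)) & (e & b))) = 00000000000100010000111100010001

(((c & a) & ~b) | ((~e | (d & e)) & (e & b)))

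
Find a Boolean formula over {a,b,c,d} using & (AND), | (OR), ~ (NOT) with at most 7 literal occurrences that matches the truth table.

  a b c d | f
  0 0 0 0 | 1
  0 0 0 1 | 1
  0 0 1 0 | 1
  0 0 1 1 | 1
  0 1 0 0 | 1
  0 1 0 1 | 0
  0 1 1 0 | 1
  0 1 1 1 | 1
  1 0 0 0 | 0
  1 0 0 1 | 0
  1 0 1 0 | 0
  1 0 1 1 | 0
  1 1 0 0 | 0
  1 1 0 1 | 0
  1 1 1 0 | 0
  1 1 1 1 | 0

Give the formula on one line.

  ~a = 1111111100000000
  ~b = 1111000011110000
  (c | ~b) = 1111001111110011
  ~d = 1010101010101010
  (a | ~d) = 1010101011111111
  (~b | (a | ~d)) = 1111101011111111
  ((c | ~b) | (~b | (a | ~d))) = 1111101111111111
  (~a & ((c | ~b) | (~b | (a | ~d)))) = 1111101100000000

(~a & ((c | ~b) | (~b | (a | ~d))))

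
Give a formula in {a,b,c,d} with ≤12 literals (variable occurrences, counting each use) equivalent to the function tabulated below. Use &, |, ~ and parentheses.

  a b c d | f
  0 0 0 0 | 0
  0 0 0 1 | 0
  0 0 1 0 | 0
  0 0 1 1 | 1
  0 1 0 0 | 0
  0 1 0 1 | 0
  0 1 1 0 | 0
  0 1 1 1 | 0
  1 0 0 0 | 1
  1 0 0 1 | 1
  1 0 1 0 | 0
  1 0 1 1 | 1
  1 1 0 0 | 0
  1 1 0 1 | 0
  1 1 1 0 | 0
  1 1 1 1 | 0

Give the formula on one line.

(((c | a) | b) & (~b & (((~b & ~c) & (~d | a)) | d)))

  (c | a) = 0011001111111111
  ((c | a) | b) = 0011111111111111
  ~b = 1111000011110000
  ~c = 1100110011001100
  (~b & ~c) = 1100000011000000
  ~d = 1010101010101010
  (~d | a) = 1010101011111111
  ((~b & ~c) & (~d | a)) = 1000000011000000
  (((~b & ~c) & (~d | a)) | d) = 1101010111010101
  (~b & (((~b & ~c) & (~d | a)) | d)) = 1101000011010000
  (((c | a) | b) & (~b & (((~b & ~c) & (~d | a)) | d))) = 0001000011010000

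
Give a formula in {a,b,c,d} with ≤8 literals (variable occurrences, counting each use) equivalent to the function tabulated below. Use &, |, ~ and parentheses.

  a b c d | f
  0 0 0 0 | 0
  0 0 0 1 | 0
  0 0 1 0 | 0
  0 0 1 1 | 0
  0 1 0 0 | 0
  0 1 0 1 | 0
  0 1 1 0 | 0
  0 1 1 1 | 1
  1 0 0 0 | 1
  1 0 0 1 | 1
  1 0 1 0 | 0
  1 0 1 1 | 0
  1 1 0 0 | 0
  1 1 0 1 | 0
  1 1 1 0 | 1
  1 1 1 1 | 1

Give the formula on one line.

((~c & ((a | c) & ~b)) | ((a | d) & (b & c)))

  ~c = 1100110011001100
  (a | c) = 0011001111111111
  ~b = 1111000011110000
  ((a | c) & ~b) = 0011000011110000
  (~c & ((a | c) & ~b)) = 0000000011000000
  (a | d) = 0101010111111111
  (b & c) = 0000001100000011
  ((a | d) & (b & c)) = 0000000100000011
  ((~c & ((a | c) & ~b)) | ((a | d) & (b & c))) = 0000000111000011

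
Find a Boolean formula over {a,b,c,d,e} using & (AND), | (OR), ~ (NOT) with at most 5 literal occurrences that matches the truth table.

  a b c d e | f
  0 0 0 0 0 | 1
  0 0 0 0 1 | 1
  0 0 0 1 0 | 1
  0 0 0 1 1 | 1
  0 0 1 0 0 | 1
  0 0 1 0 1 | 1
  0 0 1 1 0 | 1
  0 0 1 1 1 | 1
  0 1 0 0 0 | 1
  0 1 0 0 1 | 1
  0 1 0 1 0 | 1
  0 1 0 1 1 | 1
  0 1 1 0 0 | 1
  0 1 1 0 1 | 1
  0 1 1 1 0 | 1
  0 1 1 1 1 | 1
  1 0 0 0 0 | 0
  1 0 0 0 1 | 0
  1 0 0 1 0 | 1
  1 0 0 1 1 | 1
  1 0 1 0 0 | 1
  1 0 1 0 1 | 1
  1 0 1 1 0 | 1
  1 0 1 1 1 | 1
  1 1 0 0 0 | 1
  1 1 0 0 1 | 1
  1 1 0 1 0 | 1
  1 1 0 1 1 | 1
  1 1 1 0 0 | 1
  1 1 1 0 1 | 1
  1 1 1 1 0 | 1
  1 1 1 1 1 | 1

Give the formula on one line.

((d | c) | ((b | c) | ~a))

  (d | c) = 00111111001111110011111100111111
  (b | c) = 00001111111111110000111111111111
  ~a = 11111111111111110000000000000000
  ((b | c) | ~a) = 11111111111111110000111111111111
  ((d | c) | ((b | c) | ~a)) = 11111111111111110011111111111111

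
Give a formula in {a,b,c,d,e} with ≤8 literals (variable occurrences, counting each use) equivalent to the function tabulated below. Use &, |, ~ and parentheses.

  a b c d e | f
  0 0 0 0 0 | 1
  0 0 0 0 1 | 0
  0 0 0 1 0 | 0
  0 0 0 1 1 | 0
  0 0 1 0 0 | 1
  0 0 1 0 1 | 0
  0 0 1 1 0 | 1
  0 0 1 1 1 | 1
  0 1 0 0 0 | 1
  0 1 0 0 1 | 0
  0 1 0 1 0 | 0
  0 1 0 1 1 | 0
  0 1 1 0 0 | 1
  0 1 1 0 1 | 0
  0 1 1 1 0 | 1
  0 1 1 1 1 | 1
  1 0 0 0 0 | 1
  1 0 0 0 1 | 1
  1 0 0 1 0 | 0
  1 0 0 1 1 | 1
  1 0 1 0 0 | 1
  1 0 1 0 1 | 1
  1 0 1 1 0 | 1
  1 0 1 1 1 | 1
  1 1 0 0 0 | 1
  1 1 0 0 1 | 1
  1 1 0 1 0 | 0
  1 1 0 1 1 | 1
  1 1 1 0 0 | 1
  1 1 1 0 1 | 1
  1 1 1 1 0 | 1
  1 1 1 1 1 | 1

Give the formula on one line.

  ~d = 11001100110011001100110011001100
  ~e = 10101010101010101010101010101010
  (~e | a) = 10101010101010101111111111111111
  ((~e | a) & e) = 00000000000000000101010101010101
  (((~e | a) & e) | c) = 00001111000011110101111101011111
  (~d | (((~e | a) & e) | c)) = 11001111110011111101111111011111
  (d | ~e) = 10111011101110111011101110111011
  (a | (d | ~e)) = 10111011101110111111111111111111
  ((~d | (((~e | a) & e) | c)) & (a | (d | ~e))) = 10001011100010111101111111011111

((~d | (((~e | a) & e) | c)) & (a | (d | ~e)))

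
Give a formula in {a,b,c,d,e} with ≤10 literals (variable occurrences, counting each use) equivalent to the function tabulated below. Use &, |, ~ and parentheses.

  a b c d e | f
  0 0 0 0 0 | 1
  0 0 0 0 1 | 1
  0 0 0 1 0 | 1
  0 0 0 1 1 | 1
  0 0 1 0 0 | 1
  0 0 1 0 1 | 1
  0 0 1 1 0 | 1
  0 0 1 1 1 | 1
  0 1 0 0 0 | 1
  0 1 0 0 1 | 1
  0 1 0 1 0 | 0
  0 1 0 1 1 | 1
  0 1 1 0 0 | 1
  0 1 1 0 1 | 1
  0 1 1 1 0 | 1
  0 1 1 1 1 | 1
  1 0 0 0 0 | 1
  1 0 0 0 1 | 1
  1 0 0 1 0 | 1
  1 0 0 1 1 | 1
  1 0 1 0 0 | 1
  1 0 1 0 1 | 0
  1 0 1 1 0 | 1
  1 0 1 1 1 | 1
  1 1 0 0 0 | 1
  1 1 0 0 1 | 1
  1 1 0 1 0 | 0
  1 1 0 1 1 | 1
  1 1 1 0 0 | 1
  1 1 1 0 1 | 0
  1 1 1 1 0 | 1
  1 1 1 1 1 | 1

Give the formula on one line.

  ~d = 11001100110011001100110011001100
  ~b = 11111111000000001111111100000000
  (~d | ~b) = 11111111110011001111111111001100
  (c | (~d | ~b)) = 11111111110011111111111111001111
  ~e = 10101010101010101010101010101010
  ((c | (~d | ~b)) & ~e) = 10101010100010101010101010001010
  ~c = 11110000111100001111000011110000
  (~e | ~c) = 11111010111110101111101011111010
  (d | (~e | ~c)) = 11111011111110111111101111111011
  ~a = 11111111111111110000000000000000
  ((d | (~e | ~c)) | ~a) = 11111111111111111111101111111011
  (((d | (~e | ~c)) | ~a) & e) = 01010101010101010101000101010001
  (((c | (~d | ~b)) & ~e) | (((d | (~e | ~c)) | ~a) & e)) = 11111111110111111111101111011011

(((c | (~d | ~b)) & ~e) | (((d | (~e | ~c)) | ~a) & e))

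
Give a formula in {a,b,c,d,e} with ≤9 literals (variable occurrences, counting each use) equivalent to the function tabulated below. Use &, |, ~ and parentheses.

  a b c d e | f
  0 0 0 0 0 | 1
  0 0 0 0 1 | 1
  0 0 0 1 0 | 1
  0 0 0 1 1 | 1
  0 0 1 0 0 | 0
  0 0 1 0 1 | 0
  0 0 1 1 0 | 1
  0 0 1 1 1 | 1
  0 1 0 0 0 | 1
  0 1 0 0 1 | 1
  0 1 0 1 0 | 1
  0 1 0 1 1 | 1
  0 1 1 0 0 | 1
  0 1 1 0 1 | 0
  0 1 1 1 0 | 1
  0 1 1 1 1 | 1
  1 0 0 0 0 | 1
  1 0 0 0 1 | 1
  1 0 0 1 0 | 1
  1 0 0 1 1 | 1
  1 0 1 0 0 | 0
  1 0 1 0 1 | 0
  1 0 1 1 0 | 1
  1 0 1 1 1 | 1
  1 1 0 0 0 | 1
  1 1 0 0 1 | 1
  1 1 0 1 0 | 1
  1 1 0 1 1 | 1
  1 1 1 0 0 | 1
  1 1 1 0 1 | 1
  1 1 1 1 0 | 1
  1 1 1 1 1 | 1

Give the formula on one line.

  ~c = 11110000111100001111000011110000
  (d | ~c) = 11110011111100111111001111110011
  ~e = 10101010101010101010101010101010
  (~e & c) = 00001010000010100000101000001010
  (a | (~e & c)) = 00001010000010101111111111111111
  ((a | (~e & c)) & b) = 00000000000010100000000011111111
  ((d | ~c) | ((a | (~e & c)) & b)) = 11110011111110111111001111111111

((d | ~c) | ((a | (~e & c)) & b))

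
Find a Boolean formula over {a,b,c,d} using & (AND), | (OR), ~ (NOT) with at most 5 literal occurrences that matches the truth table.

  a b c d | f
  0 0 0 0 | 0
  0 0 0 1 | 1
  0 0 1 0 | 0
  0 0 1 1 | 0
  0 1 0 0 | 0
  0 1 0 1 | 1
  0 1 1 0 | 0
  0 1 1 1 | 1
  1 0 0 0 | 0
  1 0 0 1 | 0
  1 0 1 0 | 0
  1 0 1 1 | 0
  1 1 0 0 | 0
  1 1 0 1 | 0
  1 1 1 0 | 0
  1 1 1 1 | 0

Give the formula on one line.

  ~a = 1111111100000000
  ~c = 1100110011001100
  (~c | b) = 1100111111001111
  (~a & (~c | b)) = 1100111100000000
  (d & (~a & (~c | b))) = 0100010100000000

(d & (~a & (~c | b)))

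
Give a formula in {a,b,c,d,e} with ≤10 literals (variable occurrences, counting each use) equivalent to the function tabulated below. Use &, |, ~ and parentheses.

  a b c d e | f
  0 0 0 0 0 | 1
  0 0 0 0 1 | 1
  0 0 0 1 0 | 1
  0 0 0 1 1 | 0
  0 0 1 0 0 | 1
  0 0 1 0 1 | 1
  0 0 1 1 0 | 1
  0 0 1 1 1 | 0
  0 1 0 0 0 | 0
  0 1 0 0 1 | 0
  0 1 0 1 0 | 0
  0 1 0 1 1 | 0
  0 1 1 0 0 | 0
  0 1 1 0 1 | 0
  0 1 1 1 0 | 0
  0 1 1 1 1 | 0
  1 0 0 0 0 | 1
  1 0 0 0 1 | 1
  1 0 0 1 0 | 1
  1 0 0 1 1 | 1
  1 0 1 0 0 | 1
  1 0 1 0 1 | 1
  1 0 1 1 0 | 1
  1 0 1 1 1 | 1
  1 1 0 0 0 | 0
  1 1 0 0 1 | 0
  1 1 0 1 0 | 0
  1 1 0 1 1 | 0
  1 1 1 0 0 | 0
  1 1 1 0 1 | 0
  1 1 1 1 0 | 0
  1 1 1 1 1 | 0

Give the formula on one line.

  ~b = 11111111000000001111111100000000
  ~d = 11001100110011001100110011001100
  (a & ~b) = 00000000000000001111111100000000
  ((a & ~b) & d) = 00000000000000000011001100000000
  (~d | ((a & ~b) & d)) = 11001100110011001111111111001100
  ~e = 10101010101010101010101010101010
  (~e | ~d) = 11101110111011101110111011101110
  ((~d | ((a & ~b) & d)) | (~e | ~d)) = 11101110111011101111111111101110
  (~b & ((~d | ((a & ~b) & d)) | (~e | ~d))) = 11101110000000001111111100000000

(~b & ((~d | ((a & ~b) & d)) | (~e | ~d)))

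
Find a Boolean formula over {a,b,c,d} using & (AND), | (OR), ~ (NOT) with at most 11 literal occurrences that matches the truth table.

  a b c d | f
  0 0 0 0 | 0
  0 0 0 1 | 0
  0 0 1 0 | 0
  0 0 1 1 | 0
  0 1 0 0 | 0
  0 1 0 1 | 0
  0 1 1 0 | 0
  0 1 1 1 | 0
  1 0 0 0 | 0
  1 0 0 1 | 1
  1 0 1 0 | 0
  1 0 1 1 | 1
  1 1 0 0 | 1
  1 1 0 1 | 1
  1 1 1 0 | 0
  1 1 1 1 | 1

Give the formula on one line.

((~a | (((~c & ((a & c) | b)) & a) | d)) & a)

  ~a = 1111111100000000
  ~c = 1100110011001100
  (a & c) = 0000000000110011
  ((a & c) | b) = 0000111100111111
  (~c & ((a & c) | b)) = 0000110000001100
  ((~c & ((a & c) | b)) & a) = 0000000000001100
  (((~c & ((a & c) | b)) & a) | d) = 0101010101011101
  (~a | (((~c & ((a & c) | b)) & a) | d)) = 1111111101011101
  ((~a | (((~c & ((a & c) | b)) & a) | d)) & a) = 0000000001011101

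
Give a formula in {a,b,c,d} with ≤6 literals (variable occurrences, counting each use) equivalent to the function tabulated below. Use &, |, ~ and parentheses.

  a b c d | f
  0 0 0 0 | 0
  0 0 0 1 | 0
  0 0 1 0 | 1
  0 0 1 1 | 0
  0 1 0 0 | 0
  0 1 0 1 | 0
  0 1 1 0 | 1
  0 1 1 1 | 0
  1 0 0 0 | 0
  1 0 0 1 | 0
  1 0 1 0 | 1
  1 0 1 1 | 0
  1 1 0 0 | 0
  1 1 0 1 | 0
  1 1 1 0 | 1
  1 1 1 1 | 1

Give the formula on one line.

  ~d = 1010101010101010
  (a & b) = 0000000000001111
  (~d | (a & b)) = 1010101010101111
  (c & (~d | (a & b))) = 0010001000100011

(c & (~d | (a & b)))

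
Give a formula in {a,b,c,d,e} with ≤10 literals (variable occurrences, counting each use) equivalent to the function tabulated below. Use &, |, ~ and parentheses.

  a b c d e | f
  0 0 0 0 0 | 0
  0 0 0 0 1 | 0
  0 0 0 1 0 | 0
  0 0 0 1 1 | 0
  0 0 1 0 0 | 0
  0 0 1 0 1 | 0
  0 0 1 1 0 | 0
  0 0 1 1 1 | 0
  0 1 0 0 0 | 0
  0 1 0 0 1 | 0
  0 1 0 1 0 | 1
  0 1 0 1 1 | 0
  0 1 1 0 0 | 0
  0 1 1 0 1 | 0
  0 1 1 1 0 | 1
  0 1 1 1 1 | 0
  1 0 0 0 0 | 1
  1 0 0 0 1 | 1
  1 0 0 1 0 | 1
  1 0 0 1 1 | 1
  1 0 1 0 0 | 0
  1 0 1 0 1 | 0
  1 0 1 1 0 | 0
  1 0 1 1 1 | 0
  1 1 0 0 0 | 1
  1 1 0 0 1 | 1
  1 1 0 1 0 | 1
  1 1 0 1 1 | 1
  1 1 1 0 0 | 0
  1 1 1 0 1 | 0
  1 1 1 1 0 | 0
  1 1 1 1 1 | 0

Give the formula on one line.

  ~c = 11110000111100001111000011110000
  (~c & a) = 00000000000000001111000011110000
  ~e = 10101010101010101010101010101010
  ~a = 11111111111111110000000000000000
  (b | ~e) = 10101010111111111010101011111111
  (~a & (b | ~e)) = 10101010111111110000000000000000
  ~d = 11001100110011001100110011001100
  ((~a & (b | ~e)) | ~d) = 11101110111111111100110011001100
  (((~a & (b | ~e)) | ~d) & b) = 00000000111111110000000011001100
  (d & (((~a & (b | ~e)) | ~d) & b)) = 00000000001100110000000000000000
  (~e & (d & (((~a & (b | ~e)) | ~d) & b))) = 00000000001000100000000000000000
  ((~c & a) | (~e & (d & (((~a & (b | ~e)) | ~d) & b)))) = 00000000001000101111000011110000

((~c & a) | (~e & (d & (((~a & (b | ~e)) | ~d) & b))))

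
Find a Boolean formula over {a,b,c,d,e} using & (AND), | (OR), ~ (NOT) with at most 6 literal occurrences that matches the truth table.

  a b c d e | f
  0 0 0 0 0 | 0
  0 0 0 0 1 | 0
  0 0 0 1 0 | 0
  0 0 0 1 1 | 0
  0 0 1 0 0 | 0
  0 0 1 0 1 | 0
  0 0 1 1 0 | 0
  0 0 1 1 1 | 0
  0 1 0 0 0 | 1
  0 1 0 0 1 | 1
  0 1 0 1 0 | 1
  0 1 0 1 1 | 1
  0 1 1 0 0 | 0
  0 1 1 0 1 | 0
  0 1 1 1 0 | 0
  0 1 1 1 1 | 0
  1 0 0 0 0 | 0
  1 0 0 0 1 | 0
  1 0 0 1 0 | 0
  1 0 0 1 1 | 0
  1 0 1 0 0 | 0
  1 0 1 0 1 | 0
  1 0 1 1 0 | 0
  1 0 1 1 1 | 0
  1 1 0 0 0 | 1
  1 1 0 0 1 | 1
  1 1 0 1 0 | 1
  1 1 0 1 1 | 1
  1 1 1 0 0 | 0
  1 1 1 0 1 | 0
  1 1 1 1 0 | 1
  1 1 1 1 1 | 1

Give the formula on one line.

(b & ((a & d) | ~c))

  (a & d) = 00000000000000000011001100110011
  ~c = 11110000111100001111000011110000
  ((a & d) | ~c) = 11110000111100001111001111110011
  (b & ((a & d) | ~c)) = 00000000111100000000000011110011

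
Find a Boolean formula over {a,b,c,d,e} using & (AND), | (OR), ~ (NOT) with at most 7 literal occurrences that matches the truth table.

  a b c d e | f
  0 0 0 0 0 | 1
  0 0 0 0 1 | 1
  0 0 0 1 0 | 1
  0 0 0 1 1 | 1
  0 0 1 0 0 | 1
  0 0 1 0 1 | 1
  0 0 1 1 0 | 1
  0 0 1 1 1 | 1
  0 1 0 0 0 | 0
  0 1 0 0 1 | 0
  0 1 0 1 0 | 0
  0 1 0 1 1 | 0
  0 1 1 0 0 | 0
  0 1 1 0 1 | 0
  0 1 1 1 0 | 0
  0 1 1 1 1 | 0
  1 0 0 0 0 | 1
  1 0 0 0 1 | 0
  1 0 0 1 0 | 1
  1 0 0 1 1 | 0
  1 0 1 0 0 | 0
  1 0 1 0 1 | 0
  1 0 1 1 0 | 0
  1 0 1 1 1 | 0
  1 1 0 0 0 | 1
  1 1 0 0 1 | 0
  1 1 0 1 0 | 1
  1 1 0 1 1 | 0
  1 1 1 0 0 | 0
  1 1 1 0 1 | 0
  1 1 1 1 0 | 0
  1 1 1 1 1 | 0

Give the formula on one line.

  ~c = 11110000111100001111000011110000
  (~c | e) = 11110101111101011111010111110101
  ~e = 10101010101010101010101010101010
  ((~c | e) & ~e) = 10100000101000001010000010100000
  (((~c | e) & ~e) & a) = 00000000000000001010000010100000
  ~b = 11111111000000001111111100000000
  ~a = 11111111111111110000000000000000
  (~b & ~a) = 11111111000000000000000000000000
  ((((~c | e) & ~e) & a) | (~b & ~a)) = 11111111000000001010000010100000

((((~c | e) & ~e) & a) | (~b & ~a))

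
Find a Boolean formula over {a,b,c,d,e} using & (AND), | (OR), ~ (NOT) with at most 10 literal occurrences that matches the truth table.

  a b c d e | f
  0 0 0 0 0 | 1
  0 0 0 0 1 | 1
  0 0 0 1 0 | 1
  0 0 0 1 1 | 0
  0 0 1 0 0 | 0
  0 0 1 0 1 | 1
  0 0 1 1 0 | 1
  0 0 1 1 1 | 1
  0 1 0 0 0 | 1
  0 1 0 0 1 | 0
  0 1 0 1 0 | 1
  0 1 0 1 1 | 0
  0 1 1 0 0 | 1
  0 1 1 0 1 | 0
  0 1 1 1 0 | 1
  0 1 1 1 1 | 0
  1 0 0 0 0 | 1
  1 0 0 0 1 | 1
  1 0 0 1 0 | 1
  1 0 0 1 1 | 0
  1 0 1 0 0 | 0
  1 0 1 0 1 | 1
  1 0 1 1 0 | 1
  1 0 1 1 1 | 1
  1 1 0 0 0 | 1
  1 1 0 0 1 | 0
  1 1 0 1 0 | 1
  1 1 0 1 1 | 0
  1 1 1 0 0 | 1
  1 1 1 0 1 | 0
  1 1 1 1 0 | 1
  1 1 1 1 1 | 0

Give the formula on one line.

((e | (b | (~c | d))) & (~e | (~b & (~d | c))))

  ~c = 11110000111100001111000011110000
  (~c | d) = 11110011111100111111001111110011
  (b | (~c | d)) = 11110011111111111111001111111111
  (e | (b | (~c | d))) = 11110111111111111111011111111111
  ~e = 10101010101010101010101010101010
  ~b = 11111111000000001111111100000000
  ~d = 11001100110011001100110011001100
  (~d | c) = 11001111110011111100111111001111
  (~b & (~d | c)) = 11001111000000001100111100000000
  (~e | (~b & (~d | c))) = 11101111101010101110111110101010
  ((e | (b | (~c | d))) & (~e | (~b & (~d | c)))) = 11100111101010101110011110101010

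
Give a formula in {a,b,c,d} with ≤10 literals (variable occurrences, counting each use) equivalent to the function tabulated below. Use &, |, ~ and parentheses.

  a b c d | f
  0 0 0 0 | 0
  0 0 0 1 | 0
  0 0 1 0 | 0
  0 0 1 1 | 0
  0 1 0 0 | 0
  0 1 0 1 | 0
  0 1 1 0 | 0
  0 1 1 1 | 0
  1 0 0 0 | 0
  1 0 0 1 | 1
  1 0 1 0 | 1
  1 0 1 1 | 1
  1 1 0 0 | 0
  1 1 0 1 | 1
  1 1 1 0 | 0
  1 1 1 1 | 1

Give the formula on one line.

  ~b = 1111000011110000
  (~b | d) = 1111010111110101
  ~a = 1111111100000000
  (c | ~a) = 1111111100110011
  ((~b | d) & (c | ~a)) = 1111010100110001
  (((~b | d) & (c | ~a)) | d) = 1111010101110101
  ((((~b | d) & (c | ~a)) | d) | ~a) = 1111111101110101
  (((((~b | d) & (c | ~a)) | d) | ~a) & a) = 0000000001110101

(((((~b | d) & (c | ~a)) | d) | ~a) & a)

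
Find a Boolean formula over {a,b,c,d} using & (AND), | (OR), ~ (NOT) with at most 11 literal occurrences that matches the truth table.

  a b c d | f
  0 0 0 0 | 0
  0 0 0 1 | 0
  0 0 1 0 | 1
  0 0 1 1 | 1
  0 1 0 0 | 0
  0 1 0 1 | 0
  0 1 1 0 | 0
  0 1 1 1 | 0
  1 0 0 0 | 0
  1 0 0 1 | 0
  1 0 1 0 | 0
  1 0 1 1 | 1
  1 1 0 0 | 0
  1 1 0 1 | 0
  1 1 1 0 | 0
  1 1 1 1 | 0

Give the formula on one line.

((c & ~b) & ((d | b) | (((~c & (~a | b)) | ~a) | d)))

  ~b = 1111000011110000
  (c & ~b) = 0011000000110000
  (d | b) = 0101111101011111
  ~c = 1100110011001100
  ~a = 1111111100000000
  (~a | b) = 1111111100001111
  (~c & (~a | b)) = 1100110000001100
  ((~c & (~a | b)) | ~a) = 1111111100001100
  (((~c & (~a | b)) | ~a) | d) = 1111111101011101
  ((d | b) | (((~c & (~a | b)) | ~a) | d)) = 1111111101011111
  ((c & ~b) & ((d | b) | (((~c & (~a | b)) | ~a) | d))) = 0011000000010000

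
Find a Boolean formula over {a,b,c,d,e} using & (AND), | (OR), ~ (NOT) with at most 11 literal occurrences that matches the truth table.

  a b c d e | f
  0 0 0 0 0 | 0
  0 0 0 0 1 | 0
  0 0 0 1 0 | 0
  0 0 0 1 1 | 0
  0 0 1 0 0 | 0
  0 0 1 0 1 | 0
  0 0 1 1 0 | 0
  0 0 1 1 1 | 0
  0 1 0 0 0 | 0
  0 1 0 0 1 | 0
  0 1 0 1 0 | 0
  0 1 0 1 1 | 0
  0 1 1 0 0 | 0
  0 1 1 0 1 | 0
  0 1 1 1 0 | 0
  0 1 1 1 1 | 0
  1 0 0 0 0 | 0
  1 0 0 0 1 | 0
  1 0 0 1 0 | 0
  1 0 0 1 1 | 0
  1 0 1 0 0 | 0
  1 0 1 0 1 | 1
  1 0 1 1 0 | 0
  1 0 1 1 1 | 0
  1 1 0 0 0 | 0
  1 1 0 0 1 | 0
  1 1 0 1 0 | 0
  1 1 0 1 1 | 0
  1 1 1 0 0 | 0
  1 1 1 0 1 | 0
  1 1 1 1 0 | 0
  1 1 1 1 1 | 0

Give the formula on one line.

  ~d = 11001100110011001100110011001100
  ~b = 11111111000000001111111100000000
  (~d & ~b) = 11001100000000001100110000000000
  (~d & c) = 00001100000011000000110000001100
  ~c = 11110000111100001111000011110000
  (~c & d) = 00110000001100000011000000110000
  ((~d & c) | (~c & d)) = 00111100001111000011110000111100
  ((~d & ~b) & ((~d & c) | (~c & d))) = 00001100000000000000110000000000
  (((~d & ~b) & ((~d & c) | (~c & d))) & e) = 00000100000000000000010000000000
  (a | d) = 00110011001100111111111111111111
  ((((~d & ~b) & ((~d & c) | (~c & d))) & e) & (a | d)) = 00000000000000000000010000000000

((((~d & ~b) & ((~d & c) | (~c & d))) & e) & (a | d))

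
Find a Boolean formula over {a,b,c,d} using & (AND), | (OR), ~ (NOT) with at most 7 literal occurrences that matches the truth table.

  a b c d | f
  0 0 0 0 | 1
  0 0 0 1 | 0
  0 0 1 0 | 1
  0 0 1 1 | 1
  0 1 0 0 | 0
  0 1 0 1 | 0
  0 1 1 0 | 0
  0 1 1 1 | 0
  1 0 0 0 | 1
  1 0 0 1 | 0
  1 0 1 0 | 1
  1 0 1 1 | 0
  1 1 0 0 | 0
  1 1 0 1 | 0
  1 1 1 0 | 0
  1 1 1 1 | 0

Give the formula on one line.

  ~d = 1010101010101010
  ~c = 1100110011001100
  (~d & ~c) = 1000100010001000
  (c | (~d & ~c)) = 1011101110111011
  ~a = 1111111100000000
  ~b = 1111000011110000
  (~a & ~b) = 1111000000000000
  (~b & ~d) = 1010000010100000
  ((~a & ~b) | (~b & ~d)) = 1111000010100000
  ((c | (~d & ~c)) & ((~a & ~b) | (~b & ~d))) = 1011000010100000

((c | (~d & ~c)) & ((~a & ~b) | (~b & ~d)))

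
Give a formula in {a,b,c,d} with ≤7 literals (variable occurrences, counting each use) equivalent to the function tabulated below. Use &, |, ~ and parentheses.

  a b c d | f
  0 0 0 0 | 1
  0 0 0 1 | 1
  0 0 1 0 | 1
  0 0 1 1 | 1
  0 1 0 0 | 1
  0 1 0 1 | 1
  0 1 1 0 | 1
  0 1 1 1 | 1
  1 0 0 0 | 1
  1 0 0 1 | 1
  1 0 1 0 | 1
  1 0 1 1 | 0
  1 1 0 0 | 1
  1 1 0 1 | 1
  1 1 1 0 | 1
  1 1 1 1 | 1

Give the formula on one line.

(~a | (~c | (~d | b)))

  ~a = 1111111100000000
  ~c = 1100110011001100
  ~d = 1010101010101010
  (~d | b) = 1010111110101111
  (~c | (~d | b)) = 1110111111101111
  (~a | (~c | (~d | b))) = 1111111111101111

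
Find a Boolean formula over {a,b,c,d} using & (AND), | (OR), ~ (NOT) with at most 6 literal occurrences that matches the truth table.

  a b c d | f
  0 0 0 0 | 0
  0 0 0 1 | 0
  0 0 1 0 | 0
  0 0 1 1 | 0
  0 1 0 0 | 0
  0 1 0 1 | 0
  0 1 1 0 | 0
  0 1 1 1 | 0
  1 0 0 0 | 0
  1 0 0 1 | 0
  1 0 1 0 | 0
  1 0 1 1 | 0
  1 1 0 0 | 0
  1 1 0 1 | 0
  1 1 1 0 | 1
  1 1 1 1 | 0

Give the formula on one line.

  (c & b) = 0000001100000011
  ~d = 1010101010101010
  ((c & b) & ~d) = 0000001000000010
  (((c & b) & ~d) & a) = 0000000000000010

(((c & b) & ~d) & a)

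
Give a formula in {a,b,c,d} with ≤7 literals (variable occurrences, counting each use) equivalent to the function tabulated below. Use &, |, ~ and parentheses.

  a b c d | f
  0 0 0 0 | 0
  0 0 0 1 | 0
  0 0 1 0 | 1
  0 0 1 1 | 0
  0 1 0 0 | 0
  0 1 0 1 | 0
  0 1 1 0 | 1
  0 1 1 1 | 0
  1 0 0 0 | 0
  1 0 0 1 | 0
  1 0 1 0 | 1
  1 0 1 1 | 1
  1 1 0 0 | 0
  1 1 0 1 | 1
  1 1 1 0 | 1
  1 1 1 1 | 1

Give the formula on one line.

(((c & ~d) | (d & a)) & ((~b & c) | b))

  ~d = 1010101010101010
  (c & ~d) = 0010001000100010
  (d & a) = 0000000001010101
  ((c & ~d) | (d & a)) = 0010001001110111
  ~b = 1111000011110000
  (~b & c) = 0011000000110000
  ((~b & c) | b) = 0011111100111111
  (((c & ~d) | (d & a)) & ((~b & c) | b)) = 0010001000110111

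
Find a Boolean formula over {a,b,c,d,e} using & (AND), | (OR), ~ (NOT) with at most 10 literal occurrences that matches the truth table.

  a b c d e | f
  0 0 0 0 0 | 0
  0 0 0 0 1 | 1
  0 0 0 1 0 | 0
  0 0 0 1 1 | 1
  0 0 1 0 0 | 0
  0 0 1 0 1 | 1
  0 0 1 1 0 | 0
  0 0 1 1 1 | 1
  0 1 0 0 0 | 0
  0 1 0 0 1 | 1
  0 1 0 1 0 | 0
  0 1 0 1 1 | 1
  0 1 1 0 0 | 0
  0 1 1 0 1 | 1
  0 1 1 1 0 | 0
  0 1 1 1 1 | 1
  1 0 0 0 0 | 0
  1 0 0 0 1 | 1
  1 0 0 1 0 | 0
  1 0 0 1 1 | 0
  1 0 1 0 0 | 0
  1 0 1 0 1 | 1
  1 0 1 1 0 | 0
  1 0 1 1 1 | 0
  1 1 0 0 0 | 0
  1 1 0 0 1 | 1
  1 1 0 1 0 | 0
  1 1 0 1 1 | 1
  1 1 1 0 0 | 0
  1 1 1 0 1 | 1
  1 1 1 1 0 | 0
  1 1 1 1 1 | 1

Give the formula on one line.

(e & (((~d & e) | ~a) | (d & (~e | b))))

  ~d = 11001100110011001100110011001100
  (~d & e) = 01000100010001000100010001000100
  ~a = 11111111111111110000000000000000
  ((~d & e) | ~a) = 11111111111111110100010001000100
  ~e = 10101010101010101010101010101010
  (~e | b) = 10101010111111111010101011111111
  (d & (~e | b)) = 00100010001100110010001000110011
  (((~d & e) | ~a) | (d & (~e | b))) = 11111111111111110110011001110111
  (e & (((~d & e) | ~a) | (d & (~e | b)))) = 01010101010101010100010001010101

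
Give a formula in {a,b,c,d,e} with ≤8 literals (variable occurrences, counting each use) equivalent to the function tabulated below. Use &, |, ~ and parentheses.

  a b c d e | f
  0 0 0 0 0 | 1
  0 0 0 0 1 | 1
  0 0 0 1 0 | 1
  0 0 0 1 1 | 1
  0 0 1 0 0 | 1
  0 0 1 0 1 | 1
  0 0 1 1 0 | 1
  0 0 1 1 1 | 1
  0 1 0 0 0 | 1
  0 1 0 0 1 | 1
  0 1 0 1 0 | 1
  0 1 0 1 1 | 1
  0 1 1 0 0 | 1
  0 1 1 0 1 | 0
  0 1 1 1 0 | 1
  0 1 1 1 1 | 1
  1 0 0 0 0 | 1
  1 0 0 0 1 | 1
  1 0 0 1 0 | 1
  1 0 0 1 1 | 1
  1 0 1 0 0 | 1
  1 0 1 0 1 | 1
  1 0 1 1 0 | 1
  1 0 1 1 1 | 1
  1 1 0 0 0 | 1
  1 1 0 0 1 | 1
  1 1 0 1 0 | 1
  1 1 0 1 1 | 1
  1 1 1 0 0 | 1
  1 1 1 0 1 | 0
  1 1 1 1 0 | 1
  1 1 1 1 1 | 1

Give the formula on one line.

((~b | d) | ((~e & b) | ~c))

  ~b = 11111111000000001111111100000000
  (~b | d) = 11111111001100111111111100110011
  ~e = 10101010101010101010101010101010
  (~e & b) = 00000000101010100000000010101010
  ~c = 11110000111100001111000011110000
  ((~e & b) | ~c) = 11110000111110101111000011111010
  ((~b | d) | ((~e & b) | ~c)) = 11111111111110111111111111111011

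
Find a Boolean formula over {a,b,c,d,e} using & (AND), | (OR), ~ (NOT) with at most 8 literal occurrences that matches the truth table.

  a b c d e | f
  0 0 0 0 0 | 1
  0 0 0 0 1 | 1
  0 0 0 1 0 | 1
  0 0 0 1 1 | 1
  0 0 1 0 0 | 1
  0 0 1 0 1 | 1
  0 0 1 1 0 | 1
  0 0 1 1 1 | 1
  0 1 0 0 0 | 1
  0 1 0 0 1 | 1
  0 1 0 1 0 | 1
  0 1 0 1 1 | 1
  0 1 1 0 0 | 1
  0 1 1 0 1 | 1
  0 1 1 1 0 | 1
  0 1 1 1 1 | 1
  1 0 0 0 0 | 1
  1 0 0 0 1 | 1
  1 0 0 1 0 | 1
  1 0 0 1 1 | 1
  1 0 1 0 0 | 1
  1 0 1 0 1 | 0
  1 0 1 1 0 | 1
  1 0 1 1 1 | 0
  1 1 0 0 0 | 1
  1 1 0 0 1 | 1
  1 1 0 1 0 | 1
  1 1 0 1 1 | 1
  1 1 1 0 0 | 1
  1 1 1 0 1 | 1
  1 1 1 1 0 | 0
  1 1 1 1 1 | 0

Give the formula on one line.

  ~b = 11111111000000001111111100000000
  ~e = 10101010101010101010101010101010
  (~b & ~e) = 10101010000000001010101000000000
  ~a = 11111111111111110000000000000000
  ((~b & ~e) | ~a) = 11111111111111111010101000000000
  ~c = 11110000111100001111000011110000
  ~d = 11001100110011001100110011001100
  (~c | ~d) = 11111100111111001111110011111100
  (b & (~c | ~d)) = 00000000111111000000000011111100
  ((b & (~c | ~d)) | ~c) = 11110000111111001111000011111100
  (((~b & ~e) | ~a) | ((b & (~c | ~d)) | ~c)) = 11111111111111111111101011111100

(((~b & ~e) | ~a) | ((b & (~c | ~d)) | ~c))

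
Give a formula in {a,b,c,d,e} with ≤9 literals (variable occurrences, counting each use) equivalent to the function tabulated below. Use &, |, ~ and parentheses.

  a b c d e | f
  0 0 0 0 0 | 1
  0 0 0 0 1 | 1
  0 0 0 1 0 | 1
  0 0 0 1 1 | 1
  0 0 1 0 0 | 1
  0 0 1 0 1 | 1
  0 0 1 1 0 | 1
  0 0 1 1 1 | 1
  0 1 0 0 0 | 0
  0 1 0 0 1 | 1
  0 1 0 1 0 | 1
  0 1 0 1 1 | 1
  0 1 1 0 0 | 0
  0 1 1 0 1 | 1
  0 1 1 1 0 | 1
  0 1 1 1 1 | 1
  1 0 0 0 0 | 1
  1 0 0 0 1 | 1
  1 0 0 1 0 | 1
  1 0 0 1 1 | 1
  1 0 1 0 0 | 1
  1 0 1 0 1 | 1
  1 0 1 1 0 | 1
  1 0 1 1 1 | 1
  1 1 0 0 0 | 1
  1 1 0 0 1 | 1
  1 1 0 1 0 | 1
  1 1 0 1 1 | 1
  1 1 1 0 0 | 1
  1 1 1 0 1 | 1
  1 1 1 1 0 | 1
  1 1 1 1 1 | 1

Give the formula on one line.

  ~b = 11111111000000001111111100000000
  (~b | a) = 11111111000000001111111111111111
  ((~b | a) | e) = 11111111010101011111111111111111
  ~e = 10101010101010101010101010101010
  (c | ~e) = 10101111101011111010111110101111
  (d & (c | ~e)) = 00100011001000110010001100100011
  (((~b | a) | e) | (d & (c | ~e))) = 11111111011101111111111111111111

(((~b | a) | e) | (d & (c | ~e)))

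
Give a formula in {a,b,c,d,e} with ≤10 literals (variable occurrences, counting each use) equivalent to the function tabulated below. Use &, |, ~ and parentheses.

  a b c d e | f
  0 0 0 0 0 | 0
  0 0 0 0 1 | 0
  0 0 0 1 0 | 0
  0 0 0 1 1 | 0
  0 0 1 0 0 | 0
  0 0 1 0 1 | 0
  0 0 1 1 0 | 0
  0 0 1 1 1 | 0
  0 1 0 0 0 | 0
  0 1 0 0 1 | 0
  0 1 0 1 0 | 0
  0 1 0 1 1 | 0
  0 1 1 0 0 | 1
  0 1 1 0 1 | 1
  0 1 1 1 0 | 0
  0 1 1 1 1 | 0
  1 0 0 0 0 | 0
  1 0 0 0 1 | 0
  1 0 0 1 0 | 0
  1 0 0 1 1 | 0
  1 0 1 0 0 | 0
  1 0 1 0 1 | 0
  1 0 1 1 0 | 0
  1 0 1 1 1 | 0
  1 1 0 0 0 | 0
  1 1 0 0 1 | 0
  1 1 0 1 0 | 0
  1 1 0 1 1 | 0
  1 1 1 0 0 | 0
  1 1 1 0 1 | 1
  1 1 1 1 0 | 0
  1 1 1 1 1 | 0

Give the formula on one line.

(((c & ~d) & ((~a | ~c) | (e & (c | b)))) & b)

  ~d = 11001100110011001100110011001100
  (c & ~d) = 00001100000011000000110000001100
  ~a = 11111111111111110000000000000000
  ~c = 11110000111100001111000011110000
  (~a | ~c) = 11111111111111111111000011110000
  (c | b) = 00001111111111110000111111111111
  (e & (c | b)) = 00000101010101010000010101010101
  ((~a | ~c) | (e & (c | b))) = 11111111111111111111010111110101
  ((c & ~d) & ((~a | ~c) | (e & (c | b)))) = 00001100000011000000010000000100
  (((c & ~d) & ((~a | ~c) | (e & (c | b)))) & b) = 00000000000011000000000000000100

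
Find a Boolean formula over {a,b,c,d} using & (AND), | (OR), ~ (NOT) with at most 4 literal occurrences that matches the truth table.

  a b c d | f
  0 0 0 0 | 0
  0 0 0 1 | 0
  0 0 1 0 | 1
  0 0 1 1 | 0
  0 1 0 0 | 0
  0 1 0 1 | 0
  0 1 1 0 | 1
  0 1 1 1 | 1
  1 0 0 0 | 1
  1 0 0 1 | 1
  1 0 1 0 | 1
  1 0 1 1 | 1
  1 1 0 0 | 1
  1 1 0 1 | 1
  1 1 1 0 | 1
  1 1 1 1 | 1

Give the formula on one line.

((c & (~d | b)) | a)

  ~d = 1010101010101010
  (~d | b) = 1010111110101111
  (c & (~d | b)) = 0010001100100011
  ((c & (~d | b)) | a) = 0010001111111111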